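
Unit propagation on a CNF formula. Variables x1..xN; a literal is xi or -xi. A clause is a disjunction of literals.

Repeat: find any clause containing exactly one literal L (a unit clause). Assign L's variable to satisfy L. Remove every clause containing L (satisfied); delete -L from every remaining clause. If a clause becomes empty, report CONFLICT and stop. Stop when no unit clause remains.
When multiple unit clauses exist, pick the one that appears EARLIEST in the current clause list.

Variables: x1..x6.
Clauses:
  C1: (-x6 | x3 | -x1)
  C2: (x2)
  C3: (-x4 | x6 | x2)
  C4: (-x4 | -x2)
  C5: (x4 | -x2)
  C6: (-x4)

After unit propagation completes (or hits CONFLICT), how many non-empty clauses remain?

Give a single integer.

unit clause [2] forces x2=T; simplify:
  drop -2 from [-4, -2] -> [-4]
  drop -2 from [4, -2] -> [4]
  satisfied 2 clause(s); 4 remain; assigned so far: [2]
unit clause [-4] forces x4=F; simplify:
  drop 4 from [4] -> [] (empty!)
  satisfied 2 clause(s); 2 remain; assigned so far: [2, 4]
CONFLICT (empty clause)

Answer: 1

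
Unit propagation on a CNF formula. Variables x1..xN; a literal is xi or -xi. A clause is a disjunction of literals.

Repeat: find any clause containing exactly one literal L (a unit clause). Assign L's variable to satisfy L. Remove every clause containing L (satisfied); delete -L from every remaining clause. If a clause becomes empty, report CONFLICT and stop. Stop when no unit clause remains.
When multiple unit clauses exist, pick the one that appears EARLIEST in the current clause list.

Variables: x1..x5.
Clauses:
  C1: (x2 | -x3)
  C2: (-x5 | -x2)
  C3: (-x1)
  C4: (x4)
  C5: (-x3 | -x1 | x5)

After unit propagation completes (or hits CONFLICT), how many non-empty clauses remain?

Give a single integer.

unit clause [-1] forces x1=F; simplify:
  satisfied 2 clause(s); 3 remain; assigned so far: [1]
unit clause [4] forces x4=T; simplify:
  satisfied 1 clause(s); 2 remain; assigned so far: [1, 4]

Answer: 2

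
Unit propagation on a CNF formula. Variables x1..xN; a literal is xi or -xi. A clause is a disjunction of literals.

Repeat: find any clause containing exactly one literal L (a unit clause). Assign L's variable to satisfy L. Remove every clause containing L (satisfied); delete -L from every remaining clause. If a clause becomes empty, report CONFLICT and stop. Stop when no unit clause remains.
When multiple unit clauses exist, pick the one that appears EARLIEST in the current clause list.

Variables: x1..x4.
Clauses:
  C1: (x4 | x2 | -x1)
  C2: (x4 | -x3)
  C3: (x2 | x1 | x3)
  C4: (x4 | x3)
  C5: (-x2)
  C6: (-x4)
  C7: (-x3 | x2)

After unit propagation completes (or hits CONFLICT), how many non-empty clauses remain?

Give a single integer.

unit clause [-2] forces x2=F; simplify:
  drop 2 from [4, 2, -1] -> [4, -1]
  drop 2 from [2, 1, 3] -> [1, 3]
  drop 2 from [-3, 2] -> [-3]
  satisfied 1 clause(s); 6 remain; assigned so far: [2]
unit clause [-4] forces x4=F; simplify:
  drop 4 from [4, -1] -> [-1]
  drop 4 from [4, -3] -> [-3]
  drop 4 from [4, 3] -> [3]
  satisfied 1 clause(s); 5 remain; assigned so far: [2, 4]
unit clause [-1] forces x1=F; simplify:
  drop 1 from [1, 3] -> [3]
  satisfied 1 clause(s); 4 remain; assigned so far: [1, 2, 4]
unit clause [-3] forces x3=F; simplify:
  drop 3 from [3] -> [] (empty!)
  drop 3 from [3] -> [] (empty!)
  satisfied 2 clause(s); 2 remain; assigned so far: [1, 2, 3, 4]
CONFLICT (empty clause)

Answer: 0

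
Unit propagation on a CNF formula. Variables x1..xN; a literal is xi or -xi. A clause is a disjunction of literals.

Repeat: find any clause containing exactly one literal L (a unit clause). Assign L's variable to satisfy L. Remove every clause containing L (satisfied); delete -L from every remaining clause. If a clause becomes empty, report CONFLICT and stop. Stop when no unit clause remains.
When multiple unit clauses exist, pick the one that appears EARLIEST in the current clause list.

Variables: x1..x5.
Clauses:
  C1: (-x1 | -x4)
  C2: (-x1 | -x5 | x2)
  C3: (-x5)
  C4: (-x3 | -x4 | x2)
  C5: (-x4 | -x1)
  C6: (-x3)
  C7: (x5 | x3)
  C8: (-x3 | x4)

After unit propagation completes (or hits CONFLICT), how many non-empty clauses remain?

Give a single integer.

unit clause [-5] forces x5=F; simplify:
  drop 5 from [5, 3] -> [3]
  satisfied 2 clause(s); 6 remain; assigned so far: [5]
unit clause [-3] forces x3=F; simplify:
  drop 3 from [3] -> [] (empty!)
  satisfied 3 clause(s); 3 remain; assigned so far: [3, 5]
CONFLICT (empty clause)

Answer: 2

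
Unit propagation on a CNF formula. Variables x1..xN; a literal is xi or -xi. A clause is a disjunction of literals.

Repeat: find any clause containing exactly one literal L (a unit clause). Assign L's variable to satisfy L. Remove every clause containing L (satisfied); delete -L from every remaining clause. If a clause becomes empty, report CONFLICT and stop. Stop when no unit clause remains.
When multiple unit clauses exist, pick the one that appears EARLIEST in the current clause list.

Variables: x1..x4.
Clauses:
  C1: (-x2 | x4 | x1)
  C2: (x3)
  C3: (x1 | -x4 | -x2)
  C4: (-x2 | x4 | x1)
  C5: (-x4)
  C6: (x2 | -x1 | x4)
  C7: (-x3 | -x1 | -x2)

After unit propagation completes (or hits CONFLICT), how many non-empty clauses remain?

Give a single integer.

Answer: 4

Derivation:
unit clause [3] forces x3=T; simplify:
  drop -3 from [-3, -1, -2] -> [-1, -2]
  satisfied 1 clause(s); 6 remain; assigned so far: [3]
unit clause [-4] forces x4=F; simplify:
  drop 4 from [-2, 4, 1] -> [-2, 1]
  drop 4 from [-2, 4, 1] -> [-2, 1]
  drop 4 from [2, -1, 4] -> [2, -1]
  satisfied 2 clause(s); 4 remain; assigned so far: [3, 4]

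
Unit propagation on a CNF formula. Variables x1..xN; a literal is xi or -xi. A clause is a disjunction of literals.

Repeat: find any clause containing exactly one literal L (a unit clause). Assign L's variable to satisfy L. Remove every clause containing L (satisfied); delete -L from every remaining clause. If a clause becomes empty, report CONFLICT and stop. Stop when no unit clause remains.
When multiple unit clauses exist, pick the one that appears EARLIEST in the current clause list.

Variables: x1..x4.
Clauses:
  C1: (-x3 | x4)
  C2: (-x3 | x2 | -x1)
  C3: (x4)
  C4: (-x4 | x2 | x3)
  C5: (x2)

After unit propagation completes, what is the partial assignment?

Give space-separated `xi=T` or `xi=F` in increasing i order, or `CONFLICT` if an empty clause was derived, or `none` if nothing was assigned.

Answer: x2=T x4=T

Derivation:
unit clause [4] forces x4=T; simplify:
  drop -4 from [-4, 2, 3] -> [2, 3]
  satisfied 2 clause(s); 3 remain; assigned so far: [4]
unit clause [2] forces x2=T; simplify:
  satisfied 3 clause(s); 0 remain; assigned so far: [2, 4]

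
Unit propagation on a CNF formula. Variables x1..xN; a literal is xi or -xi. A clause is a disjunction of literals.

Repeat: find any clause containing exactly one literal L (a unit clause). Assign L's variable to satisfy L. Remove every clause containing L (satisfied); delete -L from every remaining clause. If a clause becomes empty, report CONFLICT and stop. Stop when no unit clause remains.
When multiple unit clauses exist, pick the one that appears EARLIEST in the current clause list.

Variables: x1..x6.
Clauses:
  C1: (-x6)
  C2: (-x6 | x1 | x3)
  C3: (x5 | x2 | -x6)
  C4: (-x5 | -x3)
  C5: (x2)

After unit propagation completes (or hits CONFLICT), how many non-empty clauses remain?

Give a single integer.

unit clause [-6] forces x6=F; simplify:
  satisfied 3 clause(s); 2 remain; assigned so far: [6]
unit clause [2] forces x2=T; simplify:
  satisfied 1 clause(s); 1 remain; assigned so far: [2, 6]

Answer: 1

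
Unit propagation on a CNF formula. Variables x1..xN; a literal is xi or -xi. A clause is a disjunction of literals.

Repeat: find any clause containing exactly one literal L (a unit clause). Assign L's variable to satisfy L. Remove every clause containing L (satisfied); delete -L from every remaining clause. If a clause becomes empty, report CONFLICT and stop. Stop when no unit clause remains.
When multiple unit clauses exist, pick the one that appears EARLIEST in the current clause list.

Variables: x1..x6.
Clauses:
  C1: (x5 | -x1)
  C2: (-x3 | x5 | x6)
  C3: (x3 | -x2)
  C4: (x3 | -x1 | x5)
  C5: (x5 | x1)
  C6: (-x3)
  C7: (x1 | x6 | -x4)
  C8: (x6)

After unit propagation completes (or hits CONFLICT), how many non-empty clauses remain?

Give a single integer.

unit clause [-3] forces x3=F; simplify:
  drop 3 from [3, -2] -> [-2]
  drop 3 from [3, -1, 5] -> [-1, 5]
  satisfied 2 clause(s); 6 remain; assigned so far: [3]
unit clause [-2] forces x2=F; simplify:
  satisfied 1 clause(s); 5 remain; assigned so far: [2, 3]
unit clause [6] forces x6=T; simplify:
  satisfied 2 clause(s); 3 remain; assigned so far: [2, 3, 6]

Answer: 3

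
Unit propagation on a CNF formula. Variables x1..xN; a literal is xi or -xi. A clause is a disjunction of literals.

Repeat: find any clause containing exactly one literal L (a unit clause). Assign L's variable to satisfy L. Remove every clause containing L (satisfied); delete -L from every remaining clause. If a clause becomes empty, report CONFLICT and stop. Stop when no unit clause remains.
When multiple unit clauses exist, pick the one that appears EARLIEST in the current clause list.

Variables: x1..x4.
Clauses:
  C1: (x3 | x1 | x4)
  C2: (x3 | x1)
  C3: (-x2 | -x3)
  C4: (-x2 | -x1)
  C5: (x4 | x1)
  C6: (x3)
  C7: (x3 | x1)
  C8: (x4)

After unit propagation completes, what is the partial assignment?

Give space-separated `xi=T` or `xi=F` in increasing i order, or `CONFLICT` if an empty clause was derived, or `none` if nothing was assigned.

Answer: x2=F x3=T x4=T

Derivation:
unit clause [3] forces x3=T; simplify:
  drop -3 from [-2, -3] -> [-2]
  satisfied 4 clause(s); 4 remain; assigned so far: [3]
unit clause [-2] forces x2=F; simplify:
  satisfied 2 clause(s); 2 remain; assigned so far: [2, 3]
unit clause [4] forces x4=T; simplify:
  satisfied 2 clause(s); 0 remain; assigned so far: [2, 3, 4]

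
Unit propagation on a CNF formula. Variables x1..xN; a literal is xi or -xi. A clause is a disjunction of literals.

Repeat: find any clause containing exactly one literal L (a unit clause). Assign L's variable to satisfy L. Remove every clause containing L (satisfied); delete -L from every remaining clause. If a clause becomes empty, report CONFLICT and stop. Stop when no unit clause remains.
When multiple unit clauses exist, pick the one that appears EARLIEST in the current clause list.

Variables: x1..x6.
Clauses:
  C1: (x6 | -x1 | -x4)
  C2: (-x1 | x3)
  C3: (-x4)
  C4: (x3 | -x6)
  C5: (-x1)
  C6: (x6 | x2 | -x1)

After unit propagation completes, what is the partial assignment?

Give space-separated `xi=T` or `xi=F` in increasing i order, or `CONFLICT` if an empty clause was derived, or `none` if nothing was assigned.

unit clause [-4] forces x4=F; simplify:
  satisfied 2 clause(s); 4 remain; assigned so far: [4]
unit clause [-1] forces x1=F; simplify:
  satisfied 3 clause(s); 1 remain; assigned so far: [1, 4]

Answer: x1=F x4=F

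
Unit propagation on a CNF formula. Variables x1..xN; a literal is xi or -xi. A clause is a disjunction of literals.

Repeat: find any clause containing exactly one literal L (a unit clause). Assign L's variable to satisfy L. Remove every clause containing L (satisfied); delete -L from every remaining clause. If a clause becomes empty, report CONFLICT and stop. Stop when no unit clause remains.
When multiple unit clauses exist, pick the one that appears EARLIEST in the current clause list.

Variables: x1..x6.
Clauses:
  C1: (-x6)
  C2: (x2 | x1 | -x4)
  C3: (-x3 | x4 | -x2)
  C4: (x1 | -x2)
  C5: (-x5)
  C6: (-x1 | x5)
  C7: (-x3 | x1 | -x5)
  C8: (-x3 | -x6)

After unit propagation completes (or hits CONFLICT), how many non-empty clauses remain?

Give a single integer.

Answer: 0

Derivation:
unit clause [-6] forces x6=F; simplify:
  satisfied 2 clause(s); 6 remain; assigned so far: [6]
unit clause [-5] forces x5=F; simplify:
  drop 5 from [-1, 5] -> [-1]
  satisfied 2 clause(s); 4 remain; assigned so far: [5, 6]
unit clause [-1] forces x1=F; simplify:
  drop 1 from [2, 1, -4] -> [2, -4]
  drop 1 from [1, -2] -> [-2]
  satisfied 1 clause(s); 3 remain; assigned so far: [1, 5, 6]
unit clause [-2] forces x2=F; simplify:
  drop 2 from [2, -4] -> [-4]
  satisfied 2 clause(s); 1 remain; assigned so far: [1, 2, 5, 6]
unit clause [-4] forces x4=F; simplify:
  satisfied 1 clause(s); 0 remain; assigned so far: [1, 2, 4, 5, 6]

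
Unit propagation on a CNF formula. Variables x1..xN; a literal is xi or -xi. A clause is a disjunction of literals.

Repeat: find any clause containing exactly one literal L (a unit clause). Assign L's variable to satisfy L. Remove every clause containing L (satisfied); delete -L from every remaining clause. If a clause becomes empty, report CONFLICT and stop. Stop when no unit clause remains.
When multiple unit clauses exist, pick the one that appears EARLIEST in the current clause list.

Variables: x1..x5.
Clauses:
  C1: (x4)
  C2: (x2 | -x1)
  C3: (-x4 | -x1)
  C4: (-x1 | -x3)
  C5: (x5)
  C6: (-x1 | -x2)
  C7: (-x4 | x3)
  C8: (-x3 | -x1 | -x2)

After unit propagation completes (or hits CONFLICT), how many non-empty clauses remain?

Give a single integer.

unit clause [4] forces x4=T; simplify:
  drop -4 from [-4, -1] -> [-1]
  drop -4 from [-4, 3] -> [3]
  satisfied 1 clause(s); 7 remain; assigned so far: [4]
unit clause [-1] forces x1=F; simplify:
  satisfied 5 clause(s); 2 remain; assigned so far: [1, 4]
unit clause [5] forces x5=T; simplify:
  satisfied 1 clause(s); 1 remain; assigned so far: [1, 4, 5]
unit clause [3] forces x3=T; simplify:
  satisfied 1 clause(s); 0 remain; assigned so far: [1, 3, 4, 5]

Answer: 0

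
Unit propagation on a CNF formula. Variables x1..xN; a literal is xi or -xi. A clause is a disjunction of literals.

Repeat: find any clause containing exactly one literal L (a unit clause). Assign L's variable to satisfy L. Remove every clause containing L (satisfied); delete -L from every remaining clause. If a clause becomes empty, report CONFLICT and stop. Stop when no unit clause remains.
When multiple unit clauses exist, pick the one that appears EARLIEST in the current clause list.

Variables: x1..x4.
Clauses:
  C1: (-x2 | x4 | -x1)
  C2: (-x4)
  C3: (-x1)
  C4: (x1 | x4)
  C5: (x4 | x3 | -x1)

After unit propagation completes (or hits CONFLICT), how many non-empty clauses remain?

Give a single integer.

unit clause [-4] forces x4=F; simplify:
  drop 4 from [-2, 4, -1] -> [-2, -1]
  drop 4 from [1, 4] -> [1]
  drop 4 from [4, 3, -1] -> [3, -1]
  satisfied 1 clause(s); 4 remain; assigned so far: [4]
unit clause [-1] forces x1=F; simplify:
  drop 1 from [1] -> [] (empty!)
  satisfied 3 clause(s); 1 remain; assigned so far: [1, 4]
CONFLICT (empty clause)

Answer: 0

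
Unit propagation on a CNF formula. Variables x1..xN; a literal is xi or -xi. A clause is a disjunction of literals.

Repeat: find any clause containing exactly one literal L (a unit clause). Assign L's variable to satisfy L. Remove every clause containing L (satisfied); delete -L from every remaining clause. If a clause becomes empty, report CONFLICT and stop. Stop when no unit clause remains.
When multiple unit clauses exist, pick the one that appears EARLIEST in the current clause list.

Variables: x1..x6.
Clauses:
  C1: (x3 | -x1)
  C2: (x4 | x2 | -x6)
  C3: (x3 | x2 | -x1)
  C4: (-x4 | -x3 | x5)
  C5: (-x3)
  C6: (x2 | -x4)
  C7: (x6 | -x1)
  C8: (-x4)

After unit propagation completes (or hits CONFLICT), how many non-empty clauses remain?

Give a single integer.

Answer: 1

Derivation:
unit clause [-3] forces x3=F; simplify:
  drop 3 from [3, -1] -> [-1]
  drop 3 from [3, 2, -1] -> [2, -1]
  satisfied 2 clause(s); 6 remain; assigned so far: [3]
unit clause [-1] forces x1=F; simplify:
  satisfied 3 clause(s); 3 remain; assigned so far: [1, 3]
unit clause [-4] forces x4=F; simplify:
  drop 4 from [4, 2, -6] -> [2, -6]
  satisfied 2 clause(s); 1 remain; assigned so far: [1, 3, 4]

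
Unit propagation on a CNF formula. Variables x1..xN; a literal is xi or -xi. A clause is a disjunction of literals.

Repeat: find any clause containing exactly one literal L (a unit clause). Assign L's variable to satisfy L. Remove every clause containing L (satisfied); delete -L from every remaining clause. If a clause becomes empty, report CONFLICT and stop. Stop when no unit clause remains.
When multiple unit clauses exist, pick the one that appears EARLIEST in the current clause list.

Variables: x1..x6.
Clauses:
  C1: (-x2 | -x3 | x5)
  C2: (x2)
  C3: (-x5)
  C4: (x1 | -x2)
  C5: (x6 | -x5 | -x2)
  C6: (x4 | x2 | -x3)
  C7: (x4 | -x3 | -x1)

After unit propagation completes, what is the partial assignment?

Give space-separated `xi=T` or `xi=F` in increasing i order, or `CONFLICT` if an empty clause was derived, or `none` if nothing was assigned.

Answer: x1=T x2=T x3=F x5=F

Derivation:
unit clause [2] forces x2=T; simplify:
  drop -2 from [-2, -3, 5] -> [-3, 5]
  drop -2 from [1, -2] -> [1]
  drop -2 from [6, -5, -2] -> [6, -5]
  satisfied 2 clause(s); 5 remain; assigned so far: [2]
unit clause [-5] forces x5=F; simplify:
  drop 5 from [-3, 5] -> [-3]
  satisfied 2 clause(s); 3 remain; assigned so far: [2, 5]
unit clause [-3] forces x3=F; simplify:
  satisfied 2 clause(s); 1 remain; assigned so far: [2, 3, 5]
unit clause [1] forces x1=T; simplify:
  satisfied 1 clause(s); 0 remain; assigned so far: [1, 2, 3, 5]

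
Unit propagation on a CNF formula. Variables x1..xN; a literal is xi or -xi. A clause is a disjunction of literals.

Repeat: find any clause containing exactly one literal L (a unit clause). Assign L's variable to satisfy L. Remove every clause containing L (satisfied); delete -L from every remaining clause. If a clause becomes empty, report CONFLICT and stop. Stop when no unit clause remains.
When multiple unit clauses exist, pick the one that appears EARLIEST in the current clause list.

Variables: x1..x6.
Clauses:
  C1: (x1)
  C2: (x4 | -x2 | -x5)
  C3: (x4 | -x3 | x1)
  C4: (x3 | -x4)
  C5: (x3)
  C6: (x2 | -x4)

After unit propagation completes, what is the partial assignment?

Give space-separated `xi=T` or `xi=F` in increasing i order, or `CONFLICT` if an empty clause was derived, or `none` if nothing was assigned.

unit clause [1] forces x1=T; simplify:
  satisfied 2 clause(s); 4 remain; assigned so far: [1]
unit clause [3] forces x3=T; simplify:
  satisfied 2 clause(s); 2 remain; assigned so far: [1, 3]

Answer: x1=T x3=T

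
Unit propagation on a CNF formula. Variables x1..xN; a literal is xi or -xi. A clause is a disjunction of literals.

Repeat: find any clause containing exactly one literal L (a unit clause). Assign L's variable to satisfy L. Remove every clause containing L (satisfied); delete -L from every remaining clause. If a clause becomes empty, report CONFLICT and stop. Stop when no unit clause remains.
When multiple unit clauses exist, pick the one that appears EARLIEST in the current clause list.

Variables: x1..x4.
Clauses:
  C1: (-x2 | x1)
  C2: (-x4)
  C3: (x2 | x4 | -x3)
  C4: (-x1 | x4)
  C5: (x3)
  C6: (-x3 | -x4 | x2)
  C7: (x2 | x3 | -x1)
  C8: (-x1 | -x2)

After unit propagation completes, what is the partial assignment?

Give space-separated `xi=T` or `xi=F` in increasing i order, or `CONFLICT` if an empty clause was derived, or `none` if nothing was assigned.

Answer: CONFLICT

Derivation:
unit clause [-4] forces x4=F; simplify:
  drop 4 from [2, 4, -3] -> [2, -3]
  drop 4 from [-1, 4] -> [-1]
  satisfied 2 clause(s); 6 remain; assigned so far: [4]
unit clause [-1] forces x1=F; simplify:
  drop 1 from [-2, 1] -> [-2]
  satisfied 3 clause(s); 3 remain; assigned so far: [1, 4]
unit clause [-2] forces x2=F; simplify:
  drop 2 from [2, -3] -> [-3]
  satisfied 1 clause(s); 2 remain; assigned so far: [1, 2, 4]
unit clause [-3] forces x3=F; simplify:
  drop 3 from [3] -> [] (empty!)
  satisfied 1 clause(s); 1 remain; assigned so far: [1, 2, 3, 4]
CONFLICT (empty clause)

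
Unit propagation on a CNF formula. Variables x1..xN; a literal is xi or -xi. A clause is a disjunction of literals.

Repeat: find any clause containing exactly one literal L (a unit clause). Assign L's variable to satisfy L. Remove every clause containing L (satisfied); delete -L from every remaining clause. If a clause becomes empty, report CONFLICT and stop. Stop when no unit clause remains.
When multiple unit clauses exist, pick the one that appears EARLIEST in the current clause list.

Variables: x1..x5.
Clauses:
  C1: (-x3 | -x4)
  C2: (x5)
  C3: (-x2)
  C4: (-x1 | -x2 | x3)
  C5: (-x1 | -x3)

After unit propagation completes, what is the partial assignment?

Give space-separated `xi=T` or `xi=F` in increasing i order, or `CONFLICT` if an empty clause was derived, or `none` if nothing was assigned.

unit clause [5] forces x5=T; simplify:
  satisfied 1 clause(s); 4 remain; assigned so far: [5]
unit clause [-2] forces x2=F; simplify:
  satisfied 2 clause(s); 2 remain; assigned so far: [2, 5]

Answer: x2=F x5=T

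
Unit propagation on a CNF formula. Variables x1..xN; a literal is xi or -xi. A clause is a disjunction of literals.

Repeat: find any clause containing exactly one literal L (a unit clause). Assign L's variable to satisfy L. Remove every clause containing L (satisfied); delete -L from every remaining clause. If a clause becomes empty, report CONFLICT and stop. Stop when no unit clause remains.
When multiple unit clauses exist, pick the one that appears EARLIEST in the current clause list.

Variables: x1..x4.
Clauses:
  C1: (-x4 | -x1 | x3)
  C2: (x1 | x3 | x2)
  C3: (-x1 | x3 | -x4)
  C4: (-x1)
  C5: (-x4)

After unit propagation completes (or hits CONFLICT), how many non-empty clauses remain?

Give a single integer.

unit clause [-1] forces x1=F; simplify:
  drop 1 from [1, 3, 2] -> [3, 2]
  satisfied 3 clause(s); 2 remain; assigned so far: [1]
unit clause [-4] forces x4=F; simplify:
  satisfied 1 clause(s); 1 remain; assigned so far: [1, 4]

Answer: 1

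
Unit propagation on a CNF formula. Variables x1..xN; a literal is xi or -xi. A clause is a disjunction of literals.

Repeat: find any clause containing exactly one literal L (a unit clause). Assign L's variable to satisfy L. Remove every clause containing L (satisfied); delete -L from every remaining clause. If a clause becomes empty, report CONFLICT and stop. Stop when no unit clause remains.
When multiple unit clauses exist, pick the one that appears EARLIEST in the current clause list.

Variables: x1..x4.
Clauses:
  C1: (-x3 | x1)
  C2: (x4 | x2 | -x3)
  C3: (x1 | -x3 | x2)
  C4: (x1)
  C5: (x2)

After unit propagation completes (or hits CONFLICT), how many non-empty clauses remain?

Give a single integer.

unit clause [1] forces x1=T; simplify:
  satisfied 3 clause(s); 2 remain; assigned so far: [1]
unit clause [2] forces x2=T; simplify:
  satisfied 2 clause(s); 0 remain; assigned so far: [1, 2]

Answer: 0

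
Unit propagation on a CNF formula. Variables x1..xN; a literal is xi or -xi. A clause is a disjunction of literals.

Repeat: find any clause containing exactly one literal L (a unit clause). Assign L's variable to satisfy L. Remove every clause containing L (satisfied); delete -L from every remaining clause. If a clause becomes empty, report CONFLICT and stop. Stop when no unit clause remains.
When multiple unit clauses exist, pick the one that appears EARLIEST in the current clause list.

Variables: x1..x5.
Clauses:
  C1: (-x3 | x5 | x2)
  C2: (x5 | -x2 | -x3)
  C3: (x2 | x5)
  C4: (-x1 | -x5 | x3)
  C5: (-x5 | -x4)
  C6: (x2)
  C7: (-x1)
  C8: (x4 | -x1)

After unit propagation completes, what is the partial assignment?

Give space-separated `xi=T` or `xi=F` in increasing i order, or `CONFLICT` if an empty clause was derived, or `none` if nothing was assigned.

unit clause [2] forces x2=T; simplify:
  drop -2 from [5, -2, -3] -> [5, -3]
  satisfied 3 clause(s); 5 remain; assigned so far: [2]
unit clause [-1] forces x1=F; simplify:
  satisfied 3 clause(s); 2 remain; assigned so far: [1, 2]

Answer: x1=F x2=T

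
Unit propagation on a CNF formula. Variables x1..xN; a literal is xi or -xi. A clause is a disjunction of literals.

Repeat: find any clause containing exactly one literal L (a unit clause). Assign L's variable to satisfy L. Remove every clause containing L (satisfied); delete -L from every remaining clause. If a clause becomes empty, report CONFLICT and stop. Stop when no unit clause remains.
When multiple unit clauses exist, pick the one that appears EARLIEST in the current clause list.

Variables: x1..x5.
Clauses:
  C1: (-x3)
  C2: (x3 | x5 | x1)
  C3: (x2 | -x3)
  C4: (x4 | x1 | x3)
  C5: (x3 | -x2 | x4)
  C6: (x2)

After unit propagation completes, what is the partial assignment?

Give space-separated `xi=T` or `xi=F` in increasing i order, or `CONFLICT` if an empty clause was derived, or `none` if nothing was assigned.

Answer: x2=T x3=F x4=T

Derivation:
unit clause [-3] forces x3=F; simplify:
  drop 3 from [3, 5, 1] -> [5, 1]
  drop 3 from [4, 1, 3] -> [4, 1]
  drop 3 from [3, -2, 4] -> [-2, 4]
  satisfied 2 clause(s); 4 remain; assigned so far: [3]
unit clause [2] forces x2=T; simplify:
  drop -2 from [-2, 4] -> [4]
  satisfied 1 clause(s); 3 remain; assigned so far: [2, 3]
unit clause [4] forces x4=T; simplify:
  satisfied 2 clause(s); 1 remain; assigned so far: [2, 3, 4]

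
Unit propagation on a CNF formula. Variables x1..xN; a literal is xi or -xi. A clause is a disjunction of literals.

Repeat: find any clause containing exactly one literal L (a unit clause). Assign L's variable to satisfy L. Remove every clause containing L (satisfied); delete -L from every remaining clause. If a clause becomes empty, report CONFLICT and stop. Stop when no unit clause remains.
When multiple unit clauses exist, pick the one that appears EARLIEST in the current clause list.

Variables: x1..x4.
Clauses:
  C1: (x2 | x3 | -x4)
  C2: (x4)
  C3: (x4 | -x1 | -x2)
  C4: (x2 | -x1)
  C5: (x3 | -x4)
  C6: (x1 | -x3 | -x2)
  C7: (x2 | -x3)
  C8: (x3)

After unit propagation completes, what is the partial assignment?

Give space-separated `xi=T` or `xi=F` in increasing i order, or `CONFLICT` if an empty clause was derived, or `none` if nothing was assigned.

Answer: x1=T x2=T x3=T x4=T

Derivation:
unit clause [4] forces x4=T; simplify:
  drop -4 from [2, 3, -4] -> [2, 3]
  drop -4 from [3, -4] -> [3]
  satisfied 2 clause(s); 6 remain; assigned so far: [4]
unit clause [3] forces x3=T; simplify:
  drop -3 from [1, -3, -2] -> [1, -2]
  drop -3 from [2, -3] -> [2]
  satisfied 3 clause(s); 3 remain; assigned so far: [3, 4]
unit clause [2] forces x2=T; simplify:
  drop -2 from [1, -2] -> [1]
  satisfied 2 clause(s); 1 remain; assigned so far: [2, 3, 4]
unit clause [1] forces x1=T; simplify:
  satisfied 1 clause(s); 0 remain; assigned so far: [1, 2, 3, 4]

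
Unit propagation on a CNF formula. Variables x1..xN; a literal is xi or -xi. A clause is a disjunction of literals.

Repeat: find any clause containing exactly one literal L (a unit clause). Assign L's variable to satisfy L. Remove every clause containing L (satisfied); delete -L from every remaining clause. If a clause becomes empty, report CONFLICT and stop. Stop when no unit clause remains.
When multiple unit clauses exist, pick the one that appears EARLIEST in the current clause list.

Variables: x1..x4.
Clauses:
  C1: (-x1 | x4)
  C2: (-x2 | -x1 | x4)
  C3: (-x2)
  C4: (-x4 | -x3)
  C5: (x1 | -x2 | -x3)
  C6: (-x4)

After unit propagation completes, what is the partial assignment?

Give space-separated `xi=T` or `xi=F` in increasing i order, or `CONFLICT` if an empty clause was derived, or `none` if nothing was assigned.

unit clause [-2] forces x2=F; simplify:
  satisfied 3 clause(s); 3 remain; assigned so far: [2]
unit clause [-4] forces x4=F; simplify:
  drop 4 from [-1, 4] -> [-1]
  satisfied 2 clause(s); 1 remain; assigned so far: [2, 4]
unit clause [-1] forces x1=F; simplify:
  satisfied 1 clause(s); 0 remain; assigned so far: [1, 2, 4]

Answer: x1=F x2=F x4=F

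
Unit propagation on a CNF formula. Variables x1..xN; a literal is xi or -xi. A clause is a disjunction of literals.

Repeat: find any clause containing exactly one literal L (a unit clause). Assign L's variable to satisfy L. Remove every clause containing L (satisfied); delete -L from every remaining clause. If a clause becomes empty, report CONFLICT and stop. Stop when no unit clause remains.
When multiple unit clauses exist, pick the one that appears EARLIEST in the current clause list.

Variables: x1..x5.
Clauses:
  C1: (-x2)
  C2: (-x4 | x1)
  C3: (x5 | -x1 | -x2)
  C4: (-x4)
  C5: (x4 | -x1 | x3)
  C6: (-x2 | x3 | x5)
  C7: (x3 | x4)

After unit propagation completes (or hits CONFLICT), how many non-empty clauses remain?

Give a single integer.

unit clause [-2] forces x2=F; simplify:
  satisfied 3 clause(s); 4 remain; assigned so far: [2]
unit clause [-4] forces x4=F; simplify:
  drop 4 from [4, -1, 3] -> [-1, 3]
  drop 4 from [3, 4] -> [3]
  satisfied 2 clause(s); 2 remain; assigned so far: [2, 4]
unit clause [3] forces x3=T; simplify:
  satisfied 2 clause(s); 0 remain; assigned so far: [2, 3, 4]

Answer: 0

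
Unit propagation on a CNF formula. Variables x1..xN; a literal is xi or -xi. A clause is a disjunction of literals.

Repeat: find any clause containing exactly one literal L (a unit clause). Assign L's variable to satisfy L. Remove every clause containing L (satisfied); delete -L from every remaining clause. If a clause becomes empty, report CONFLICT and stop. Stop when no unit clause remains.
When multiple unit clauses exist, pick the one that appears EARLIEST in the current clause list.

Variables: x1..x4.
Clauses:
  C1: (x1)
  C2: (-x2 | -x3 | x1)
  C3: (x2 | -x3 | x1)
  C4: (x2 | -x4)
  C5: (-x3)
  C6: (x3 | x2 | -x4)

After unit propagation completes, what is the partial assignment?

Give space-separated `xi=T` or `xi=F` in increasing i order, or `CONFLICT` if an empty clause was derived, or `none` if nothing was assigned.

unit clause [1] forces x1=T; simplify:
  satisfied 3 clause(s); 3 remain; assigned so far: [1]
unit clause [-3] forces x3=F; simplify:
  drop 3 from [3, 2, -4] -> [2, -4]
  satisfied 1 clause(s); 2 remain; assigned so far: [1, 3]

Answer: x1=T x3=F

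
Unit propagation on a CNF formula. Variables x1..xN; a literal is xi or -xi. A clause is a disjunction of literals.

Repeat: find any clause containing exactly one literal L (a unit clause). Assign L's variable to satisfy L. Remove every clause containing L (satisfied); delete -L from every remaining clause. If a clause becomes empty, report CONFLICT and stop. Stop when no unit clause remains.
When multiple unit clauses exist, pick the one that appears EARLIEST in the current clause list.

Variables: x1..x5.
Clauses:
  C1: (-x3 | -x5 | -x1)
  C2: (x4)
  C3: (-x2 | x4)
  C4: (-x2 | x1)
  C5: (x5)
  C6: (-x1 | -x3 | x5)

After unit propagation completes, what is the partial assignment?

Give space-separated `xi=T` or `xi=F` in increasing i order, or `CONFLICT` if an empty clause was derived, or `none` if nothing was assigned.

Answer: x4=T x5=T

Derivation:
unit clause [4] forces x4=T; simplify:
  satisfied 2 clause(s); 4 remain; assigned so far: [4]
unit clause [5] forces x5=T; simplify:
  drop -5 from [-3, -5, -1] -> [-3, -1]
  satisfied 2 clause(s); 2 remain; assigned so far: [4, 5]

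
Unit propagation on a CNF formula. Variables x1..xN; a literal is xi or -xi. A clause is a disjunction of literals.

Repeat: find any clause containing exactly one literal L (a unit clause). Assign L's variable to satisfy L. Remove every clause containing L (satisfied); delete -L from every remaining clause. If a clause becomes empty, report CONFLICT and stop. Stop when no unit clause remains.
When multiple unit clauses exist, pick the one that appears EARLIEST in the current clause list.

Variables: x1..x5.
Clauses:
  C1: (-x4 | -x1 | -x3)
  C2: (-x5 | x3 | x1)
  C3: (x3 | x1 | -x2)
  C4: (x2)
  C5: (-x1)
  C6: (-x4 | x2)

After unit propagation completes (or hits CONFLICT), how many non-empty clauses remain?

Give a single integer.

unit clause [2] forces x2=T; simplify:
  drop -2 from [3, 1, -2] -> [3, 1]
  satisfied 2 clause(s); 4 remain; assigned so far: [2]
unit clause [-1] forces x1=F; simplify:
  drop 1 from [-5, 3, 1] -> [-5, 3]
  drop 1 from [3, 1] -> [3]
  satisfied 2 clause(s); 2 remain; assigned so far: [1, 2]
unit clause [3] forces x3=T; simplify:
  satisfied 2 clause(s); 0 remain; assigned so far: [1, 2, 3]

Answer: 0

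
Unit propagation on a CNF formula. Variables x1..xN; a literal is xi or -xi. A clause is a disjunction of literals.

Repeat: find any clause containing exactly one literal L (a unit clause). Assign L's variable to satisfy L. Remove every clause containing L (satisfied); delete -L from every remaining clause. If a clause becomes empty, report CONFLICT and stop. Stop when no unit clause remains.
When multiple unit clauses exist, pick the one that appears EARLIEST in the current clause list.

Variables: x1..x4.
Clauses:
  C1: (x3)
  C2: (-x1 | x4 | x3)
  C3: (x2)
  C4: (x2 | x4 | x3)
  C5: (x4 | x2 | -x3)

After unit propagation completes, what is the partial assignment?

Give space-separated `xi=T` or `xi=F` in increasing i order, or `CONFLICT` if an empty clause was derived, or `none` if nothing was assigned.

unit clause [3] forces x3=T; simplify:
  drop -3 from [4, 2, -3] -> [4, 2]
  satisfied 3 clause(s); 2 remain; assigned so far: [3]
unit clause [2] forces x2=T; simplify:
  satisfied 2 clause(s); 0 remain; assigned so far: [2, 3]

Answer: x2=T x3=T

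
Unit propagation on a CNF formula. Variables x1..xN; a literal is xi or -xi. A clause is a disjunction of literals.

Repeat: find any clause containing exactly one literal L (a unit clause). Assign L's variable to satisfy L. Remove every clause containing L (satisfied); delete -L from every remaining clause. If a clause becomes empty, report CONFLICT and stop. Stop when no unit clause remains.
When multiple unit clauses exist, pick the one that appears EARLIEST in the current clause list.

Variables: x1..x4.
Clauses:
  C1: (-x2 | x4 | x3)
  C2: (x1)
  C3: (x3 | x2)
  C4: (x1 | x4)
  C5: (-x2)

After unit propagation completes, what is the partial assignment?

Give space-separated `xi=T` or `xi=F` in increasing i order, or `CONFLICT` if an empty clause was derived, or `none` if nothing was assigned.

Answer: x1=T x2=F x3=T

Derivation:
unit clause [1] forces x1=T; simplify:
  satisfied 2 clause(s); 3 remain; assigned so far: [1]
unit clause [-2] forces x2=F; simplify:
  drop 2 from [3, 2] -> [3]
  satisfied 2 clause(s); 1 remain; assigned so far: [1, 2]
unit clause [3] forces x3=T; simplify:
  satisfied 1 clause(s); 0 remain; assigned so far: [1, 2, 3]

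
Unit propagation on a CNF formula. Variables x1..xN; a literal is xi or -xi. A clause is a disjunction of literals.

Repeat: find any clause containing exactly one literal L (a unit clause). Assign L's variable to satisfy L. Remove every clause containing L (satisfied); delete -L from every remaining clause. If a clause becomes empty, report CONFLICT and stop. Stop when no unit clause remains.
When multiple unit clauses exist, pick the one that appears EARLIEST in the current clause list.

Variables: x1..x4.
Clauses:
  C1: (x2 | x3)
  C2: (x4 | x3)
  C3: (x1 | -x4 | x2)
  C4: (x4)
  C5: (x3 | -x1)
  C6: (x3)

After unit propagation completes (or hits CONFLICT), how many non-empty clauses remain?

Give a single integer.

Answer: 1

Derivation:
unit clause [4] forces x4=T; simplify:
  drop -4 from [1, -4, 2] -> [1, 2]
  satisfied 2 clause(s); 4 remain; assigned so far: [4]
unit clause [3] forces x3=T; simplify:
  satisfied 3 clause(s); 1 remain; assigned so far: [3, 4]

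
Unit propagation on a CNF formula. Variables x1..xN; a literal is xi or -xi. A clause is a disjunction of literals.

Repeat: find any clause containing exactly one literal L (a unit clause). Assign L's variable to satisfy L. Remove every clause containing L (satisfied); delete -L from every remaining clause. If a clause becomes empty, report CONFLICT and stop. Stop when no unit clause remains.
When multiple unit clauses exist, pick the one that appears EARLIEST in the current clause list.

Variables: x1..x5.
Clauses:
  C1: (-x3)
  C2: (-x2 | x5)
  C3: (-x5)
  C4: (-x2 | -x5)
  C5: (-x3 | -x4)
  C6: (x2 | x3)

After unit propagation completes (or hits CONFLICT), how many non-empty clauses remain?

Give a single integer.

unit clause [-3] forces x3=F; simplify:
  drop 3 from [2, 3] -> [2]
  satisfied 2 clause(s); 4 remain; assigned so far: [3]
unit clause [-5] forces x5=F; simplify:
  drop 5 from [-2, 5] -> [-2]
  satisfied 2 clause(s); 2 remain; assigned so far: [3, 5]
unit clause [-2] forces x2=F; simplify:
  drop 2 from [2] -> [] (empty!)
  satisfied 1 clause(s); 1 remain; assigned so far: [2, 3, 5]
CONFLICT (empty clause)

Answer: 0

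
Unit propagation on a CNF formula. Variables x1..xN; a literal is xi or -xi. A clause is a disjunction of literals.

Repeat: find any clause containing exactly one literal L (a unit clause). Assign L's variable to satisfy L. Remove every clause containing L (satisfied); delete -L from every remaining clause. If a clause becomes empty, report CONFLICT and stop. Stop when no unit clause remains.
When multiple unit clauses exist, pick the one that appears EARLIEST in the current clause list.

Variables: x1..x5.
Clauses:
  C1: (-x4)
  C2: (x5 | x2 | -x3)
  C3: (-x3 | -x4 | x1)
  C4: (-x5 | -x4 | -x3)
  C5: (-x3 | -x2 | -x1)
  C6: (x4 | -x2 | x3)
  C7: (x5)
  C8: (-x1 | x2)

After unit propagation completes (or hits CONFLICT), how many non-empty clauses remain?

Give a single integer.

unit clause [-4] forces x4=F; simplify:
  drop 4 from [4, -2, 3] -> [-2, 3]
  satisfied 3 clause(s); 5 remain; assigned so far: [4]
unit clause [5] forces x5=T; simplify:
  satisfied 2 clause(s); 3 remain; assigned so far: [4, 5]

Answer: 3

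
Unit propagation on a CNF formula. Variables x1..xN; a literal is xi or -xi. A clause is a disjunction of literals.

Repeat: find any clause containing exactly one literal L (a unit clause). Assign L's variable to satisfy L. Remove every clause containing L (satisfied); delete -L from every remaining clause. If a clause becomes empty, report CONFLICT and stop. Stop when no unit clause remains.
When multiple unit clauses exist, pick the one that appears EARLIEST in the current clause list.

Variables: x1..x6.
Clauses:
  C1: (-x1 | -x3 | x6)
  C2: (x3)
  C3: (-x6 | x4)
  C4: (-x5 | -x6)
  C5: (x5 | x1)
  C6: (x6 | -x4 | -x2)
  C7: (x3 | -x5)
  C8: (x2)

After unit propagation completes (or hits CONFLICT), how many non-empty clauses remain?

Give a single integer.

Answer: 5

Derivation:
unit clause [3] forces x3=T; simplify:
  drop -3 from [-1, -3, 6] -> [-1, 6]
  satisfied 2 clause(s); 6 remain; assigned so far: [3]
unit clause [2] forces x2=T; simplify:
  drop -2 from [6, -4, -2] -> [6, -4]
  satisfied 1 clause(s); 5 remain; assigned so far: [2, 3]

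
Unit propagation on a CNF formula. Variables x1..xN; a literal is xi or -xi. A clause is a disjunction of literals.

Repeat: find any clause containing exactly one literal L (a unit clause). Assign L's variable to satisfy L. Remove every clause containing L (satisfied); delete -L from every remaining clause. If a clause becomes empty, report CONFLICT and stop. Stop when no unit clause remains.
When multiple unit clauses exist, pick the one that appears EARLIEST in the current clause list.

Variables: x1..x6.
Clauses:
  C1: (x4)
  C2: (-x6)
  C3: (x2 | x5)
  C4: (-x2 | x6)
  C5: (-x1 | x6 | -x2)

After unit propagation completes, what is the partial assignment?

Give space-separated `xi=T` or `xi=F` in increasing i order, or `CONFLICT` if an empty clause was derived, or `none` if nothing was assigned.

Answer: x2=F x4=T x5=T x6=F

Derivation:
unit clause [4] forces x4=T; simplify:
  satisfied 1 clause(s); 4 remain; assigned so far: [4]
unit clause [-6] forces x6=F; simplify:
  drop 6 from [-2, 6] -> [-2]
  drop 6 from [-1, 6, -2] -> [-1, -2]
  satisfied 1 clause(s); 3 remain; assigned so far: [4, 6]
unit clause [-2] forces x2=F; simplify:
  drop 2 from [2, 5] -> [5]
  satisfied 2 clause(s); 1 remain; assigned so far: [2, 4, 6]
unit clause [5] forces x5=T; simplify:
  satisfied 1 clause(s); 0 remain; assigned so far: [2, 4, 5, 6]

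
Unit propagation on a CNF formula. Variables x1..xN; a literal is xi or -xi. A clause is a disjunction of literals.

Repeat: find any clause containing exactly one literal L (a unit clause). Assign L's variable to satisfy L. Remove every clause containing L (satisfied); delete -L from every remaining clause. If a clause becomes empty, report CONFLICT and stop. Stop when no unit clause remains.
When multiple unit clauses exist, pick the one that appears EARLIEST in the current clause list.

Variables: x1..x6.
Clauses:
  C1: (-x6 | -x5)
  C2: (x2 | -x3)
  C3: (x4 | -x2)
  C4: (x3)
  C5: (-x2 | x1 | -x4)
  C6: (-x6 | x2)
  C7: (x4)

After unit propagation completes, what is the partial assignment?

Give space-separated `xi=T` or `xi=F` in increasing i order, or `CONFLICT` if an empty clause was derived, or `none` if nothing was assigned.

Answer: x1=T x2=T x3=T x4=T

Derivation:
unit clause [3] forces x3=T; simplify:
  drop -3 from [2, -3] -> [2]
  satisfied 1 clause(s); 6 remain; assigned so far: [3]
unit clause [2] forces x2=T; simplify:
  drop -2 from [4, -2] -> [4]
  drop -2 from [-2, 1, -4] -> [1, -4]
  satisfied 2 clause(s); 4 remain; assigned so far: [2, 3]
unit clause [4] forces x4=T; simplify:
  drop -4 from [1, -4] -> [1]
  satisfied 2 clause(s); 2 remain; assigned so far: [2, 3, 4]
unit clause [1] forces x1=T; simplify:
  satisfied 1 clause(s); 1 remain; assigned so far: [1, 2, 3, 4]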